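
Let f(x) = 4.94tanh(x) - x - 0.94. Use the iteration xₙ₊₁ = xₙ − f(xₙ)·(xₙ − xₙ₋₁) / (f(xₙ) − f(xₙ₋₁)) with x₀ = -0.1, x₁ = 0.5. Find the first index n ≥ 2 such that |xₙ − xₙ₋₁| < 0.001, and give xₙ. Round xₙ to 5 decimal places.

f(-0.1) = -1.3323599, f(0.5) = 0.8428588
x₂ = 0.5000000 − 0.8428588·(0.6000000)/(2.1752187) = 0.2675106;  |Δ| = 0.2324894
f(0.2675106) = 0.0833457
x₃ = 0.2675106 − 0.0833457·(-0.2324894)/(-0.7595131) = 0.2419982;  |Δ| = 0.0255124
f(0.2419982) = -0.0093298
x₄ = 0.2419982 − (-0.0093298)·(-0.0255124)/(-0.0926754) = 0.2445666;  |Δ| = 0.0025684
f(0.2445666) = 0.0000673
x₅ = 0.2445666 − 0.0000673·(0.0025684)/(0.0093971) = 0.2445482;  |Δ| = 0.0000184
|x₅ − x₄| = 0.0000184 < 0.001

n = 5, xₙ = 0.24455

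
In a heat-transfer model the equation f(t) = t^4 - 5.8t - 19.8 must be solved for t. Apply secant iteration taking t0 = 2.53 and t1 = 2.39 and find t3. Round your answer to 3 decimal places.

2.411

f(2.53) = 6.49752, f(2.39) = -1.03391
t2 = 2.39000 − (-1.03391)·(2.39000 − 2.53000) / (-1.03391 − 6.49752) = 2.39000 − (0.14475)/(-7.53143) = 2.40922
f(2.40922) = -0.08314
t3 = 2.40922 − (-0.08314)·(2.40922 − 2.39000) / (-0.08314 − (-1.03391)) = 2.40922 − (-0.00160)/(0.95077) = 2.41090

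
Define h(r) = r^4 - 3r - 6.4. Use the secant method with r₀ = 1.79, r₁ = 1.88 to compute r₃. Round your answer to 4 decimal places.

1.8605

h(1.79) = -1.503743, h(1.88) = 0.451983
r₂ = 1.880000 − 0.451983·(1.880000 − 1.790000) / (0.451983 − (-1.503743)) = 1.880000 − (0.040679)/(1.955727) = 1.859200
h(1.859200) = -0.029339
r₃ = 1.859200 − (-0.029339)·(1.859200 − 1.880000) / (-0.029339 − 0.451983) = 1.859200 − (0.000610)/(-0.481322) = 1.860468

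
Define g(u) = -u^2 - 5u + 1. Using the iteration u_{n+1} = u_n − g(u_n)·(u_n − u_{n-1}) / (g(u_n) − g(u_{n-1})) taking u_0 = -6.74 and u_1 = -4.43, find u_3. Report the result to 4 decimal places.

g(-6.74) = -10.727600, g(-4.43) = 3.525100
u_2 = -4.430000 − 3.525100·(-4.430000 − (-6.740000)) / (3.525100 − (-10.727600)) = -4.430000 − (8.142981)/(14.252700) = -5.001329
g(-5.001329) = 0.993353
u_3 = -5.001329 − 0.993353·(-5.001329 − (-4.430000)) / (0.993353 − 3.525100) = -5.001329 − (-0.567531)/(-2.531747) = -5.225495

-5.2255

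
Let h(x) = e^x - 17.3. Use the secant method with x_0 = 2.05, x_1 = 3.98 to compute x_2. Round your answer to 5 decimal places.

2.45213

h(2.05) = -9.5320989, h(3.98) = 36.2170342
x_2 = 3.9800000 − 36.2170342·(3.9800000 − 2.0500000) / (36.2170342 − (-9.5320989)) = 3.9800000 − (69.8988761)/(45.7491331) = 2.4521268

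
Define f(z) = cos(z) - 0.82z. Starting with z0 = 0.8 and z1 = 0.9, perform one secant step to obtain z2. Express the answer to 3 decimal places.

f(0.8) = 0.04071, f(0.9) = -0.11639
z2 = 0.90000 − (-0.11639)·(0.90000 − 0.80000) / (-0.11639 − 0.04071) = 0.90000 − (-0.01164)/(-0.15710) = 0.82591

0.826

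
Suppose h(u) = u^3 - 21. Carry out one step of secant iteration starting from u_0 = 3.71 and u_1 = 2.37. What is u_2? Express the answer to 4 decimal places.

2.6429

h(3.71) = 30.064811, h(2.37) = -7.687947
u_2 = 2.370000 − (-7.687947)·(2.370000 − 3.710000) / (-7.687947 − 30.064811) = 2.370000 − (10.301849)/(-37.752758) = 2.642877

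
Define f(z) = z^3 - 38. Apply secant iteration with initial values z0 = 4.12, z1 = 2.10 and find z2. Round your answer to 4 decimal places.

3.0568

f(4.12) = 31.934528, f(2.10) = -28.739000
z2 = 2.100000 − (-28.739000)·(2.100000 − 4.120000) / (-28.739000 − 31.934528) = 2.100000 − (58.052780)/(-60.673528) = 3.056806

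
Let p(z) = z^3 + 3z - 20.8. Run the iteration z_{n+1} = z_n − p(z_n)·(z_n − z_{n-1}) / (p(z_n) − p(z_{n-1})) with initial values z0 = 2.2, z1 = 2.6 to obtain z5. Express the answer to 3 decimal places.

2.389

p(2.2) = -3.55200, p(2.6) = 4.57600
z2 = 2.60000 − 4.57600·(2.60000 − 2.20000) / (4.57600 − (-3.55200)) = 2.60000 − (1.83040)/(8.12800) = 2.37480
p(2.37480) = -0.28244
z3 = 2.37480 − (-0.28244)·(2.37480 − 2.60000) / (-0.28244 − 4.57600) = 2.37480 − (0.06360)/(-4.85844) = 2.38789
p(2.38789) = -0.02044
z4 = 2.38789 − (-0.02044)·(2.38789 − 2.37480) / (-0.02044 − (-0.28244)) = 2.38789 − (-0.00027)/(0.26199) = 2.38892
p(2.38892) = 0.00010
z5 = 2.38892 − 0.00010·(2.38892 − 2.38789) / (0.00010 − (-0.02044)) = 2.38892 − (0.00000)/(0.02055) = 2.38891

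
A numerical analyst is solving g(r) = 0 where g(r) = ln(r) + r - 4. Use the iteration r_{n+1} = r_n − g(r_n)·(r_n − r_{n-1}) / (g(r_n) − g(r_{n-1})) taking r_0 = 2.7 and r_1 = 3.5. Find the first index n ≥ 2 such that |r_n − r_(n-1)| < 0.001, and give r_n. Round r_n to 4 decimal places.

n = 4, r_n = 2.9263

g(2.7) = -0.306748, g(3.5) = 0.752763
r_2 = 3.500000 − 0.752763·(0.800000)/(1.059511) = 2.931615;  |Δ| = 0.568385
g(2.931615) = 0.007168
r_3 = 2.931615 − 0.007168·(-0.568385)/(-0.745595) = 2.926150;  |Δ| = 0.005465
g(2.926150) = -0.000162
r_4 = 2.926150 − (-0.000162)·(-0.005465)/(-0.007330) = 2.926271;  |Δ| = 0.000121
|r_4 − r_3| = 0.000121 < 0.001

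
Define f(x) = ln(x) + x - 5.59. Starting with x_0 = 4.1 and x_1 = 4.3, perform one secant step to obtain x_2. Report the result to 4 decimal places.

f(4.1) = -0.079013, f(4.3) = 0.168615
x_2 = 4.300000 − 0.168615·(4.300000 − 4.100000) / (0.168615 − (-0.079013)) = 4.300000 − (0.033723)/(0.247628) = 4.163816

4.1638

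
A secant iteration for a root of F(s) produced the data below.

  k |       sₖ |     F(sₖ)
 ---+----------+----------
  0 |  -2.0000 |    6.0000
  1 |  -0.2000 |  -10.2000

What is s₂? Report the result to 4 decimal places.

-1.3333

s₂ = -0.2000 − (-10.2000)·(-0.2000 − (-2.0000)) / (-10.2000 − 6.0000)
   = -0.2000 − (-18.360000)/(-16.200000) = -1.333333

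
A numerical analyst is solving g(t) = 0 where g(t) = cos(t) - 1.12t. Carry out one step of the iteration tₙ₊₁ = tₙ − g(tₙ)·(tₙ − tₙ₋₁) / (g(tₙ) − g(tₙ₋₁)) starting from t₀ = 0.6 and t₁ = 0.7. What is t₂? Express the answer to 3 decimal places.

0.689

g(0.6) = 0.15334, g(0.7) = -0.01916
t₂ = 0.70000 − (-0.01916)·(0.70000 − 0.60000) / (-0.01916 − 0.15334) = 0.70000 − (-0.00192)/(-0.17249) = 0.68889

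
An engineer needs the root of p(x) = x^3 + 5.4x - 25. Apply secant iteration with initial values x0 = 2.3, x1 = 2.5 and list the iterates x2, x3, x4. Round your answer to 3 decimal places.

2.318, 2.319, 2.319

p(2.3) = -0.41300, p(2.5) = 4.12500
x2 = 2.50000 − 4.12500·(2.50000 − 2.30000) / (4.12500 − (-0.41300)) = 2.50000 − (0.82500)/(4.53800) = 2.31820
p(2.31820) = -0.02355
x3 = 2.31820 − (-0.02355)·(2.31820 − 2.50000) / (-0.02355 − 4.12500) = 2.31820 − (0.00428)/(-4.14855) = 2.31923
p(2.31923) = -0.00133
x4 = 2.31923 − (-0.00133)·(2.31923 − 2.31820) / (-0.00133 − (-0.02355)) = 2.31923 − (0.00000)/(0.02222) = 2.31930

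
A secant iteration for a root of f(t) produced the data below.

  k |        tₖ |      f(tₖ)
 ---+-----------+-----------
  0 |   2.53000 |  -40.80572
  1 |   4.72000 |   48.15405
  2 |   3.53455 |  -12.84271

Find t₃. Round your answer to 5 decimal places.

3.78414

t₃ = 3.53455 − (-12.84271)·(3.53455 − 4.72000) / (-12.84271 − 48.15405)
   = 3.53455 − (15.2243906)/(-60.9967600) = 3.7841434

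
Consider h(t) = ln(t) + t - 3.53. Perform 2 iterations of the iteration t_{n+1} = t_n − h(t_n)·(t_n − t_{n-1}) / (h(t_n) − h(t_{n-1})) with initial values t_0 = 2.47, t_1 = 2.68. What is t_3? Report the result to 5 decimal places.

2.58159

h(2.47) = -0.1557818, h(2.68) = 0.1358168
t_2 = 2.6800000 − 0.1358168·(2.6800000 − 2.4700000) / (0.1358168 − (-0.1557818)) = 2.6800000 − (0.0285215)/(0.2915986) = 2.5821891
h(2.5821891) = 0.0008266
t_3 = 2.5821891 − 0.0008266·(2.5821891 − 2.6800000) / (0.0008266 − 0.1358168) = 2.5821891 − (-0.0000809)/(-0.1349902) = 2.5815901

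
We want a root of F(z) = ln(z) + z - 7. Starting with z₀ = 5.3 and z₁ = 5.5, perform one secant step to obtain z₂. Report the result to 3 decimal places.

5.327

F(5.3) = -0.03229, F(5.5) = 0.20475
z₂ = 5.50000 − 0.20475·(5.50000 − 5.30000) / (0.20475 − (-0.03229)) = 5.50000 − (0.04095)/(0.23704) = 5.32725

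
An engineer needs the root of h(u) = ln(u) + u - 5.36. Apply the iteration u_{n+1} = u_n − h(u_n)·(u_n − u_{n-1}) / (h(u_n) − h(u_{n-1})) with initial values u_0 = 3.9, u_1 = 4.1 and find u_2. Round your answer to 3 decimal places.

h(3.9) = -0.09902, h(4.1) = 0.15099
u_2 = 4.10000 − 0.15099·(4.10000 − 3.90000) / (0.15099 − (-0.09902)) = 4.10000 − (0.03020)/(0.25001) = 3.97922

3.979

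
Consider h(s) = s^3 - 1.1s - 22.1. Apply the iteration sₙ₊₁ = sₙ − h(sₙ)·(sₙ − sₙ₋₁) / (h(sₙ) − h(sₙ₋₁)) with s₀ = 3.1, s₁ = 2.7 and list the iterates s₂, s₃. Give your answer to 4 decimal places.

2.9229, 2.9381

h(3.1) = 4.281000, h(2.7) = -5.387000
s₂ = 2.700000 − (-5.387000)·(2.700000 − 3.100000) / (-5.387000 − 4.281000) = 2.700000 − (2.154800)/(-9.668000) = 2.922880
h(2.922880) = -0.344349
s₃ = 2.922880 − (-0.344349)·(2.922880 − 2.700000) / (-0.344349 − (-5.387000)) = 2.922880 − (-0.076748)/(5.042651) = 2.938099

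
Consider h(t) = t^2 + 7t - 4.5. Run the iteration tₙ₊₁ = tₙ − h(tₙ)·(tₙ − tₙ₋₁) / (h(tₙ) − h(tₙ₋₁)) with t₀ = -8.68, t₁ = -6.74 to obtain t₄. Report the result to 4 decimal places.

h(-8.68) = 10.082400, h(-6.74) = -6.252400
t₂ = -6.740000 − (-6.252400)·(-6.740000 − (-8.680000)) / (-6.252400 − 10.082400) = -6.740000 − (-12.129656)/(-16.334800) = -7.482565
h(-7.482565) = -0.889173
t₃ = -7.482565 − (-0.889173)·(-7.482565 − (-6.740000)) / (-0.889173 − (-6.252400)) = -7.482565 − (0.660269)/(5.363227) = -7.605676
h(-7.605676) = 0.106574
t₄ = -7.605676 − 0.106574·(-7.605676 − (-7.482565)) / (0.106574 − (-0.889173)) = -7.605676 − (-0.013120)/(0.995747) = -7.592499

-7.5925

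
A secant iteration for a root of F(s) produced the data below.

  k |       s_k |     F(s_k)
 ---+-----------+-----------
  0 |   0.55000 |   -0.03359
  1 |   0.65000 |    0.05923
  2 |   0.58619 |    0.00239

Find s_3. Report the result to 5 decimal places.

s_3 = 0.58619 − 0.00239·(0.58619 − 0.65000) / (0.00239 − 0.05923)
   = 0.58619 − (-0.0001525)/(-0.0568400) = 0.5835069

0.58351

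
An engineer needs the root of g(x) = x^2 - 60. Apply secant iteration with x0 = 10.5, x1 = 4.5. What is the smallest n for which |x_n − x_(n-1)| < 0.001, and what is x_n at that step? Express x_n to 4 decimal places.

n = 6, x_n = 7.7460

g(10.5) = 50.250000, g(4.5) = -39.750000
x2 = 4.500000 − (-39.750000)·(-6.000000)/(-90.000000) = 7.150000;  |Δ| = 2.650000
g(7.150000) = -8.877500
x3 = 7.150000 − (-8.877500)·(2.650000)/(30.872500) = 7.912017;  |Δ| = 0.762017
g(7.912017) = 2.600016
x4 = 7.912017 − 2.600016·(0.762017)/(11.477516) = 7.739396;  |Δ| = 0.172621
g(7.739396) = -0.101742
x5 = 7.739396 − (-0.101742)·(-0.172621)/(-2.701758) = 7.745897;  |Δ| = 0.006501
g(7.745897) = -0.001080
x6 = 7.745897 − (-0.001080)·(0.006501)/(0.100662) = 7.745967;  |Δ| = 0.000070
|x6 − x5| = 0.000070 < 0.001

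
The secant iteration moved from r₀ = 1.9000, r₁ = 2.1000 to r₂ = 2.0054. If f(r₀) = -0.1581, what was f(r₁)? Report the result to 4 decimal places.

0.1419

The secant line through (1.9000, -0.1581) and (2.1000, f(r₁)) crosses zero at r₂ = 2.0054.
So (1.9000, -0.1581), (2.1000, f(r₁)), (2.0054, 0) are collinear:
f(r₁) = -0.1581 · (2.1000 − 2.0054) / (1.9000 − 2.0054) = -0.1581 · (0.094600)/(-0.105400) = 0.141900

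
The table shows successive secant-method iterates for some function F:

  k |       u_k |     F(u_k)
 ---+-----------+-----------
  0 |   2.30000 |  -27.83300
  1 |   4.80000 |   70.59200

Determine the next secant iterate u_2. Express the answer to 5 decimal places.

3.00696

u_2 = 4.80000 − 70.59200·(4.80000 − 2.30000) / (70.59200 − (-27.83300))
   = 4.80000 − (176.4800000)/(98.4250000) = 3.0069596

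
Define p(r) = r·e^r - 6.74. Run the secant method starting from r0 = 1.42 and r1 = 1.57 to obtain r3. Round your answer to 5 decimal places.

1.50137

p(1.42) = -0.8652890, p(1.57) = 0.8064377
r2 = 1.5700000 − 0.8064377·(1.5700000 − 1.4200000) / (0.8064377 − (-0.8652890)) = 1.5700000 − (0.1209656)/(1.6717266) = 1.4976403
p(1.4976403) = -0.0438614
r3 = 1.4976403 − (-0.0438614)·(1.4976403 − 1.5700000) / (-0.0438614 − 0.8064377) = 1.4976403 − (0.0031738)/(-0.8502991) = 1.5013729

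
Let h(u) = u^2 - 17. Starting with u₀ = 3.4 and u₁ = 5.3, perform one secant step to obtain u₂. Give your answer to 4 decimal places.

4.0253

h(3.4) = -5.440000, h(5.3) = 11.090000
u₂ = 5.300000 − 11.090000·(5.300000 − 3.400000) / (11.090000 − (-5.440000)) = 5.300000 − (21.071000)/(16.530000) = 4.025287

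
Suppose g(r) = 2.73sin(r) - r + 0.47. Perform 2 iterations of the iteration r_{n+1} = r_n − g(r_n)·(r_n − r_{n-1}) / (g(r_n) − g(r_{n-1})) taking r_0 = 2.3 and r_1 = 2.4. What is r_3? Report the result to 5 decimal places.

2.37120

g(2.3) = 0.2057752, g(2.4) = -0.0859855
r_2 = 2.4000000 − (-0.0859855)·(2.4000000 − 2.3000000) / (-0.0859855 − 0.2057752) = 2.4000000 − (-0.0085986)/(-0.2917607) = 2.3705288
g(2.3705288) = 0.0020045
r_3 = 2.3705288 − 0.0020045·(2.3705288 − 2.4000000) / (0.0020045 − (-0.0859855)) = 2.3705288 − (-0.0000591)/(0.0879900) = 2.3712001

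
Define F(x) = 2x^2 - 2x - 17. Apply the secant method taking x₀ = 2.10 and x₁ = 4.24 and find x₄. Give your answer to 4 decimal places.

3.4589

F(2.10) = -12.380000, F(4.24) = 10.475200
x₂ = 4.240000 − 10.475200·(4.240000 − 2.100000) / (10.475200 − (-12.380000)) = 4.240000 − (22.416928)/(22.855200) = 3.259176
F(3.259176) = -2.273895
x₃ = 3.259176 − (-2.273895)·(3.259176 − 4.240000) / (-2.273895 − 10.475200) = 3.259176 − (2.230291)/(-12.749095) = 3.434113
F(3.434113) = -0.281959
x₄ = 3.434113 − (-0.281959)·(3.434113 − 3.259176) / (-0.281959 − (-2.273895)) = 3.434113 − (-0.049325)/(1.991936) = 3.458876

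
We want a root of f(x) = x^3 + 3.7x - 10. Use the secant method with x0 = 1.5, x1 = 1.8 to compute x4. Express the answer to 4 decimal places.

f(1.5) = -1.075000, f(1.8) = 2.492000
x2 = 1.800000 − 2.492000·(1.800000 − 1.500000) / (2.492000 − (-1.075000)) = 1.800000 − (0.747600)/(3.567000) = 1.590412
f(1.590412) = -0.092670
x3 = 1.590412 − (-0.092670)·(1.590412 − 1.800000) / (-0.092670 − 2.492000) = 1.590412 − (0.019422)/(-2.584670) = 1.597927
f(1.597927) = -0.007575
x4 = 1.597927 − (-0.007575)·(1.597927 − 1.590412) / (-0.007575 − (-0.092670)) = 1.597927 − (-0.000057)/(0.085095) = 1.598595

1.5986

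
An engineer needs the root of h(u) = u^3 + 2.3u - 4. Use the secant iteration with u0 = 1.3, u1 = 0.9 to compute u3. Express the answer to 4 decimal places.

h(1.3) = 1.187000, h(0.9) = -1.201000
u2 = 0.900000 − (-1.201000)·(0.900000 − 1.300000) / (-1.201000 − 1.187000) = 0.900000 − (0.480400)/(-2.388000) = 1.101173
h(1.101173) = -0.132042
u3 = 1.101173 − (-0.132042)·(1.101173 − 0.900000) / (-0.132042 − (-1.201000)) = 1.101173 − (-0.026563)/(1.068958) = 1.126022

1.1260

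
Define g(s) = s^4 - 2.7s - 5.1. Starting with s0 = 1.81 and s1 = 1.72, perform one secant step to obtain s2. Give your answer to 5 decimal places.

1.77137

g(1.81) = 0.7458312, g(1.72) = -0.9918694
s2 = 1.7200000 − (-0.9918694)·(1.7200000 − 1.8100000) / (-0.9918694 − 0.7458312) = 1.7200000 − (0.0892682)/(-1.7377007) = 1.7713715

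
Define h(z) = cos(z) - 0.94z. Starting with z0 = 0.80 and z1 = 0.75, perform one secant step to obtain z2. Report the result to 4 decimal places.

h(0.80) = -0.055293, h(0.75) = 0.026689
z2 = 0.750000 − 0.026689·(0.750000 − 0.800000) / (0.026689 − (-0.055293)) = 0.750000 − (-0.001334)/(0.081982) = 0.766277

0.7663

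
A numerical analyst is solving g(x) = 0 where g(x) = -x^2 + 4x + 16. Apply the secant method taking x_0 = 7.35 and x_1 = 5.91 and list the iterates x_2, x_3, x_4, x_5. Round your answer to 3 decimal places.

6.419, 6.476, 6.472, 6.472

g(7.35) = -8.62250, g(5.91) = 4.71190
x_2 = 5.91000 − 4.71190·(5.91000 − 7.35000) / (4.71190 − (-8.62250)) = 5.91000 − (-6.78514)/(13.33440) = 6.41884
g(6.41884) = 0.47381
x_3 = 6.41884 − 0.47381·(6.41884 − 5.91000) / (0.47381 − 4.71190) = 6.41884 − (0.24110)/(-4.23809) = 6.47573
g(6.47573) = -0.03218
x_4 = 6.47573 − (-0.03218)·(6.47573 − 6.41884) / (-0.03218 − 0.47381) = 6.47573 − (-0.00183)/(-0.50600) = 6.47211
g(6.47211) = 0.00019
x_5 = 6.47211 − 0.00019·(6.47211 − 6.47573) / (0.00019 − (-0.03218)) = 6.47211 − (0.00000)/(0.03238) = 6.47214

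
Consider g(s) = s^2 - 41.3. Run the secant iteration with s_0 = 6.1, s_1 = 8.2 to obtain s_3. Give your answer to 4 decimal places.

6.4216

g(6.1) = -4.090000, g(8.2) = 25.940000
s_2 = 8.200000 − 25.940000·(8.200000 − 6.100000) / (25.940000 − (-4.090000)) = 8.200000 − (54.474000)/(30.030000) = 6.386014
g(6.386014) = -0.518825
s_3 = 6.386014 − (-0.518825)·(6.386014 − 8.200000) / (-0.518825 − 25.940000) = 6.386014 − (0.941142)/(-26.458825) = 6.421584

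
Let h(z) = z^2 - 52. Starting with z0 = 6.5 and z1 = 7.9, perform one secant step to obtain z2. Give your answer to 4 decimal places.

7.1771

h(6.5) = -9.750000, h(7.9) = 10.410000
z2 = 7.900000 − 10.410000·(7.900000 − 6.500000) / (10.410000 − (-9.750000)) = 7.900000 − (14.574000)/(20.160000) = 7.177083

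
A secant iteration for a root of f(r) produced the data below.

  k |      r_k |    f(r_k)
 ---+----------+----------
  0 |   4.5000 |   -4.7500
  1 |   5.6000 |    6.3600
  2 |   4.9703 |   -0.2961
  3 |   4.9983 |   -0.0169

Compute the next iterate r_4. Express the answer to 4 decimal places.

5.0000

r_4 = 4.9983 − (-0.0169)·(4.9983 − 4.9703) / (-0.0169 − (-0.2961))
   = 4.9983 − (-0.000473)/(0.279200) = 4.999995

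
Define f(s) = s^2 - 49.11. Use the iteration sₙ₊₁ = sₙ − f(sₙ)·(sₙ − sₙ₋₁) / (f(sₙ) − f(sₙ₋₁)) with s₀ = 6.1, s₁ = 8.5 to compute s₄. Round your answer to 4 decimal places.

7.0079

f(6.1) = -11.900000, f(8.5) = 23.140000
s₂ = 8.500000 − 23.140000·(8.500000 − 6.100000) / (23.140000 − (-11.900000)) = 8.500000 − (55.536000)/(35.040000) = 6.915068
f(6.915068) = -1.291828
s₃ = 6.915068 − (-1.291828)·(6.915068 − 8.500000) / (-1.291828 − 23.140000) = 6.915068 − (2.047458)/(-24.431828) = 6.998871
f(6.998871) = -0.125799
s₄ = 6.998871 − (-0.125799)·(6.998871 − 6.915068) / (-0.125799 − (-1.291828)) = 6.998871 − (-0.010542)/(1.166029) = 7.007913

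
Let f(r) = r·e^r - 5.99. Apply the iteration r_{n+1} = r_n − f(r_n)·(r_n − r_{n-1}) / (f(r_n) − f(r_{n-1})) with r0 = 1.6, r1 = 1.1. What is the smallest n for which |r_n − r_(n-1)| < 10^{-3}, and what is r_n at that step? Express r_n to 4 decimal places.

n = 5, r_n = 1.4314

f(1.6) = 1.934852, f(1.1) = -2.685417
r2 = 1.100000 − (-2.685417)·(-0.500000)/(-4.620269) = 1.390613;  |Δ| = 0.290613
f(1.390613) = -0.403477
r3 = 1.390613 − (-0.403477)·(0.290613)/(2.281940) = 1.441997;  |Δ| = 0.051384
f(1.441997) = 0.108395
r4 = 1.441997 − 0.108395·(0.051384)/(0.511872) = 1.431116;  |Δ| = 0.010881
f(1.431116) = -0.003123
r5 = 1.431116 − (-0.003123)·(-0.010881)/(-0.111518) = 1.431420;  |Δ| = 0.000305
|r5 − r4| = 0.000305 < 10^{-3}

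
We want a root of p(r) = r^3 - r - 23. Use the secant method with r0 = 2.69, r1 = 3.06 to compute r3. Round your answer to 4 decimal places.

2.9607

p(2.69) = -6.224891, p(3.06) = 2.592616
r2 = 3.060000 − 2.592616·(3.060000 − 2.690000) / (2.592616 − (-6.224891)) = 3.060000 − (0.959268)/(8.817507) = 2.951209
p(2.951209) = -0.247264
r3 = 2.951209 − (-0.247264)·(2.951209 − 3.060000) / (-0.247264 − 2.592616) = 2.951209 − (0.026900)/(-2.839880) = 2.960681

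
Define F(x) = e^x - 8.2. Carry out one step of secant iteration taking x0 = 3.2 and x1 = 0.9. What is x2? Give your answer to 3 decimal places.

1.498

F(3.2) = 16.33253, F(0.9) = -5.74040
x2 = 0.90000 − (-5.74040)·(0.90000 − 3.20000) / (-5.74040 − 16.33253) = 0.90000 − (13.20291)/(-22.07293) = 1.49815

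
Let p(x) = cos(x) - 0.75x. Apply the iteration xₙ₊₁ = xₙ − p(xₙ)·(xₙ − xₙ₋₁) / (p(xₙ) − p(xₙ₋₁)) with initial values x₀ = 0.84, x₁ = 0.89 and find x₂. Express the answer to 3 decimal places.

0.865

p(0.84) = 0.03746, p(0.89) = -0.03809
x₂ = 0.89000 − (-0.03809)·(0.89000 − 0.84000) / (-0.03809 − 0.03746) = 0.89000 − (-0.00190)/(-0.07555) = 0.86479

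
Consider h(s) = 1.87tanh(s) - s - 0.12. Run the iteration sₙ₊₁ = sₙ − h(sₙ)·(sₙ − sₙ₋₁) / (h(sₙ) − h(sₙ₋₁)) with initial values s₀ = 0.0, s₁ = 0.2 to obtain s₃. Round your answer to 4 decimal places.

0.1398

h(0.0) = -0.120000, h(0.2) = 0.049092
s₂ = 0.200000 − 0.049092·(0.200000 − 0.000000) / (0.049092 − (-0.120000)) = 0.200000 − (0.009818)/(0.169092) = 0.141935
h(0.141935) = 0.001715
s₃ = 0.141935 − 0.001715·(0.141935 − 0.200000) / (0.001715 − 0.049092) = 0.141935 − (-0.000100)/(-0.047377) = 0.139833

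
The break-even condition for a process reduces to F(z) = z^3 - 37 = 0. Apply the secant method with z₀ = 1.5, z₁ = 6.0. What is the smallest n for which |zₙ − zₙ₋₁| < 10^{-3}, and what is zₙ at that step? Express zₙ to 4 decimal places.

n = 8, zₙ = 3.3322

F(1.5) = -33.625000, F(6.0) = 179.000000
z₂ = 6.000000 − 179.000000·(4.500000)/(212.625000) = 2.211640;  |Δ| = 3.788360
F(2.211640) = -26.182088
z₃ = 2.211640 − (-26.182088)·(-3.788360)/(-205.182088) = 2.695051;  |Δ| = 0.483410
F(2.695051) = -17.425043
z₄ = 2.695051 − (-17.425043)·(0.483410)/(8.757045) = 3.656956;  |Δ| = 0.961905
F(3.656956) = 11.905670
z₅ = 3.656956 − 11.905670·(0.961905)/(29.330713) = 3.266508;  |Δ| = 0.390448
F(3.266508) = -2.146126
z₆ = 3.266508 − (-2.146126)·(-0.390448)/(-14.051796) = 3.326141;  |Δ| = 0.059633
F(3.326141) = -0.202199
z₇ = 3.326141 − (-0.202199)·(0.059633)/(1.943926) = 3.332344;  |Δ| = 0.006203
F(3.332344) = 0.004053
z₈ = 3.332344 − 0.004053·(0.006203)/(0.206252) = 3.332222;  |Δ| = 0.000122
|z₈ − z₇| = 0.000122 < 10^{-3}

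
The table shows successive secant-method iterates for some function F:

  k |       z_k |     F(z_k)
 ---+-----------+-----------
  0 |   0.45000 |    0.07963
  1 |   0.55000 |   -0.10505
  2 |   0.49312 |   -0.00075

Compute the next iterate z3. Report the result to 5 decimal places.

0.49271

z3 = 0.49312 − (-0.00075)·(0.49312 − 0.55000) / (-0.00075 − (-0.10505))
   = 0.49312 − (0.0000427)/(0.1043000) = 0.4927110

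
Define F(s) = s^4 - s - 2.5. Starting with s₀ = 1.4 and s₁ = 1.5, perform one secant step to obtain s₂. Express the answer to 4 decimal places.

F(1.4) = -0.058400, F(1.5) = 1.062500
s₂ = 1.500000 − 1.062500·(1.500000 − 1.400000) / (1.062500 − (-0.058400)) = 1.500000 − (0.106250)/(1.120900) = 1.405210

1.4052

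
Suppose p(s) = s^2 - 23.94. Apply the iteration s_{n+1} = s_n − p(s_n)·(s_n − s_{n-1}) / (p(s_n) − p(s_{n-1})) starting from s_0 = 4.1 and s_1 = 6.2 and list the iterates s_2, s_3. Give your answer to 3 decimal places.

4.792, 4.881

p(4.1) = -7.13000, p(6.2) = 14.50000
s_2 = 6.20000 − 14.50000·(6.20000 − 4.10000) / (14.50000 − (-7.13000)) = 6.20000 − (30.45000)/(21.63000) = 4.79223
p(4.79223) = -0.97450
s_3 = 4.79223 − (-0.97450)·(4.79223 − 6.20000) / (-0.97450 − 14.50000) = 4.79223 − (1.37187)/(-15.47450) = 4.88089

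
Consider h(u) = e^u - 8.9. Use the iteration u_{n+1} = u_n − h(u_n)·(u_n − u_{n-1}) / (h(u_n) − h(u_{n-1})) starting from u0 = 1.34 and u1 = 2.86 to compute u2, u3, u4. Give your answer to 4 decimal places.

1.9061, 2.0992, 2.1990

h(1.34) = -5.080956, h(2.86) = 8.561527
u2 = 2.860000 − 8.561527·(2.860000 − 1.340000) / (8.561527 − (-5.080956)) = 2.860000 − (13.013521)/(13.642483) = 1.906103
h(1.906103) = -2.173175
u3 = 1.906103 − (-2.173175)·(1.906103 − 2.860000) / (-2.173175 − 8.561527) = 1.906103 − (2.072985)/(-10.734702) = 2.099214
h(2.099214) = -0.740248
u4 = 2.099214 − (-0.740248)·(2.099214 − 1.906103) / (-0.740248 − (-2.173175)) = 2.099214 − (-0.142950)/(1.432928) = 2.198974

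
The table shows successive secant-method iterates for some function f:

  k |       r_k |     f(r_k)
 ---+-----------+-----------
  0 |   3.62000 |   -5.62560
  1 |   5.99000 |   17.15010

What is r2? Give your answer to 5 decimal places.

r2 = 5.99000 − 17.15010·(5.99000 − 3.62000) / (17.15010 − (-5.62560))
   = 5.99000 − (40.6457370)/(22.7757000) = 4.2053902

4.20539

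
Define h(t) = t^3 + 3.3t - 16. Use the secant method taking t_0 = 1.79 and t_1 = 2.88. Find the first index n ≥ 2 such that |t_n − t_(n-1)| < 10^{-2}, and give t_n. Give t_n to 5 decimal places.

h(1.79) = -4.3576610, h(2.88) = 17.3918720
t_2 = 2.8800000 − 17.3918720·(1.0900000)/(21.7495330) = 2.0083886;  |Δ| = 0.8716114
h(2.0083886) = -1.2712313
t_3 = 2.0083886 − (-1.2712313)·(-0.8716114)/(-18.6631033) = 2.0677582;  |Δ| = 0.0593695
h(2.0677582) = -0.3354422
t_4 = 2.0677582 − (-0.3354422)·(0.0593695)/(0.9357891) = 2.0890397;  |Δ| = 0.0212816
h(2.0890397) = 0.0105818
t_5 = 2.0890397 − 0.0105818·(0.0212816)/(0.3460240) = 2.0883889;  |Δ| = 0.0006508
|t_5 − t_4| = 0.0006508 < 10^{-2}

n = 5, t_n = 2.08839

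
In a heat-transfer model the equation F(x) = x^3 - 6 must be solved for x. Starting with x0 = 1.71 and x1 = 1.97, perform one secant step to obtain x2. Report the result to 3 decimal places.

F(1.71) = -0.99979, F(1.97) = 1.64537
x2 = 1.97000 − 1.64537·(1.97000 − 1.71000) / (1.64537 − (-0.99979)) = 1.97000 − (0.42780)/(2.64516) = 1.80827

1.808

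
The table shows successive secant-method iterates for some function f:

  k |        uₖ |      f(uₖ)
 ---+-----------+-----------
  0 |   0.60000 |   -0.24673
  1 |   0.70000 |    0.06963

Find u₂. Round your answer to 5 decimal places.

0.67799

u₂ = 0.70000 − 0.06963·(0.70000 − 0.60000) / (0.06963 − (-0.24673))
   = 0.70000 − (0.0069630)/(0.3163600) = 0.6779903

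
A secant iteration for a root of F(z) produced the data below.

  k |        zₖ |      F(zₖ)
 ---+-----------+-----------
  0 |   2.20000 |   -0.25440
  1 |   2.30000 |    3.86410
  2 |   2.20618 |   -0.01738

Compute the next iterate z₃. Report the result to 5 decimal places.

z₃ = 2.20618 − (-0.01738)·(2.20618 − 2.30000) / (-0.01738 − 3.86410)
   = 2.20618 − (0.0016306)/(-3.8814800) = 2.2066001

2.20660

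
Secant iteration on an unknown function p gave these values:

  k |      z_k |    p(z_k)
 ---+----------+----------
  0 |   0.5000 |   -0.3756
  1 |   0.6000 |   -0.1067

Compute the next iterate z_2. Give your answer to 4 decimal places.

z_2 = 0.6000 − (-0.1067)·(0.6000 − 0.5000) / (-0.1067 − (-0.3756))
   = 0.6000 − (-0.010670)/(0.268900) = 0.639680

0.6397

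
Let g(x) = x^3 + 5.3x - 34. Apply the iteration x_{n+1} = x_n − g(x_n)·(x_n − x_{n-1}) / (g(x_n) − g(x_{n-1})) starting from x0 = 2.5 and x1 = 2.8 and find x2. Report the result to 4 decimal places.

g(2.5) = -5.125000, g(2.8) = 2.792000
x2 = 2.800000 − 2.792000·(2.800000 − 2.500000) / (2.792000 − (-5.125000)) = 2.800000 − (0.837600)/(7.917000) = 2.694202

2.6942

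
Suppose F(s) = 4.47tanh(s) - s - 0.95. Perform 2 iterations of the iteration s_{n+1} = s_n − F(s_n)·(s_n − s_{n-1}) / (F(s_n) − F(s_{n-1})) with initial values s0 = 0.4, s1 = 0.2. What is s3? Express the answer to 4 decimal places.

F(0.4) = 0.348372, F(0.2) = -0.267732
s2 = 0.200000 − (-0.267732)·(0.200000 − 0.400000) / (-0.267732 − 0.348372) = 0.200000 − (0.053546)/(-0.616104) = 0.286911
F(0.286911) = 0.011513
s3 = 0.286911 − 0.011513·(0.286911 − 0.200000) / (0.011513 − (-0.267732)) = 0.286911 − (0.001001)/(0.279245) = 0.283328

0.2833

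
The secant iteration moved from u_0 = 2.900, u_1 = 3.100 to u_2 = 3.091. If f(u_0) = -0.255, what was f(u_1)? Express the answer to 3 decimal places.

The secant line through (2.900, -0.255) and (3.100, f(u_1)) crosses zero at u_2 = 3.091.
So (2.900, -0.255), (3.100, f(u_1)), (3.091, 0) are collinear:
f(u_1) = -0.255 · (3.100 − 3.091) / (2.900 − 3.091) = -0.255 · (0.00900)/(-0.19100) = 0.01202

0.012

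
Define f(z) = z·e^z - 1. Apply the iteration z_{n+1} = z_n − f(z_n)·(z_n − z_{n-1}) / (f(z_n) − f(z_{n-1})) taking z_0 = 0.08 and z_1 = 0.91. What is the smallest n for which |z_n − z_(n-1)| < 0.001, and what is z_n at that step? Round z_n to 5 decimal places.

f(0.08) = -0.9133370, f(0.91) = 1.2607335
z_2 = 0.9100000 − 1.2607335·(0.8300000)/(2.1740705) = 0.4286868;  |Δ| = 0.4813132
f(0.4286868) = -0.3418628
z_3 = 0.4286868 − (-0.3418628)·(-0.4813132)/(-1.6025963) = 0.5313596;  |Δ| = 0.1026728
f(0.5313596) = -0.0960277
z_4 = 0.5313596 − (-0.0960277)·(0.1026728)/(0.2458351) = 0.5714655;  |Δ| = 0.0401059
f(0.5714655) = 0.0119857
z_5 = 0.5714655 − 0.0119857·(0.0401059)/(0.1080134) = 0.5670152;  |Δ| = 0.0044503
f(0.5670152) = -0.0003539
z_6 = 0.5670152 − (-0.0003539)·(-0.0044503)/(-0.0123396) = 0.5671428;  |Δ| = 0.0001276
|z_6 − z_5| = 0.0001276 < 0.001

n = 6, z_n = 0.56714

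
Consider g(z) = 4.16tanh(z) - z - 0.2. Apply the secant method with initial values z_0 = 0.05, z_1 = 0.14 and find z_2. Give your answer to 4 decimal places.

g(0.05) = -0.042173, g(0.14) = 0.238625
z_2 = 0.140000 − 0.238625·(0.140000 − 0.050000) / (0.238625 − (-0.042173)) = 0.140000 − (0.021476)/(0.280798) = 0.063517

0.0635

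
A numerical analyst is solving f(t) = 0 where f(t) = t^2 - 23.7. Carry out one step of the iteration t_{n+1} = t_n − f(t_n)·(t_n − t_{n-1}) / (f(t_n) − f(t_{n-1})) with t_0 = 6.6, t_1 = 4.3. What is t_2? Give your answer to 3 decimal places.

4.778

f(6.6) = 19.86000, f(4.3) = -5.21000
t_2 = 4.30000 − (-5.21000)·(4.30000 − 6.60000) / (-5.21000 − 19.86000) = 4.30000 − (11.98300)/(-25.07000) = 4.77798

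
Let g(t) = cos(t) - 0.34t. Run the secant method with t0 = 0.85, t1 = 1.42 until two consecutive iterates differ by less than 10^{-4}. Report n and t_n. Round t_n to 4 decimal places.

g(0.85) = 0.370983, g(1.42) = -0.332575
t2 = 1.420000 − (-0.332575)·(0.570000)/(-0.703558) = 1.150559;  |Δ| = 0.269441
g(1.150559) = 0.016787
t3 = 1.150559 − 0.016787·(-0.269441)/(0.349362) = 1.163506;  |Δ| = 0.012947
g(1.163506) = 0.000531
t4 = 1.163506 − 0.000531·(0.012947)/(-0.016256) = 1.163929;  |Δ| = 0.000423
g(1.163929) = -0.000001
t5 = 1.163929 − (-0.000001)·(0.000423)/(-0.000532) = 1.163928;  |Δ| = 0.000001
|t5 − t4| = 0.000001 < 10^{-4}

n = 5, t_n = 1.1639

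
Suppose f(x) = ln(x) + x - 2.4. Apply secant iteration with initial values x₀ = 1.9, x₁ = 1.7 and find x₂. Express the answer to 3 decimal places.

1.809

f(1.9) = 0.14185, f(1.7) = -0.16937
x₂ = 1.70000 − (-0.16937)·(1.70000 − 1.90000) / (-0.16937 − 0.14185) = 1.70000 − (0.03387)/(-0.31123) = 1.80884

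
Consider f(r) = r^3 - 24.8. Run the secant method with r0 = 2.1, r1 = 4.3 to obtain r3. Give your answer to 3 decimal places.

2.793

f(2.1) = -15.53900, f(4.3) = 54.70700
r2 = 4.30000 − 54.70700·(4.30000 − 2.10000) / (54.70700 − (-15.53900)) = 4.30000 − (120.35540)/(70.24600) = 2.58666
f(2.58666) = -7.49318
r3 = 2.58666 − (-7.49318)·(2.58666 − 4.30000) / (-7.49318 − 54.70700) = 2.58666 − (12.83838)/(-62.20018) = 2.79306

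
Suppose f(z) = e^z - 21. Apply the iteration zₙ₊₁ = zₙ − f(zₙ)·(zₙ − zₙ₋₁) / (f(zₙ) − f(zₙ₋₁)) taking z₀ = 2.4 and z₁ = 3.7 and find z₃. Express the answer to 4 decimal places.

f(2.4) = -9.976824, f(3.7) = 19.447304
z₂ = 3.700000 − 19.447304·(3.700000 − 2.400000) / (19.447304 − (-9.976824)) = 3.700000 − (25.281496)/(29.424128) = 2.840790
f(2.840790) = -3.870702
z₃ = 2.840790 − (-3.870702)·(2.840790 − 3.700000) / (-3.870702 − 19.447304) = 2.840790 − (3.325745)/(-23.318007) = 2.983416

2.9834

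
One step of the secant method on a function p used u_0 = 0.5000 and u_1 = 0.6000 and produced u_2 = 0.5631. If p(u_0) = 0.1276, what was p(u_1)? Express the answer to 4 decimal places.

-0.0746

The secant line through (0.5000, 0.1276) and (0.6000, p(u_1)) crosses zero at u_2 = 0.5631.
So (0.5000, 0.1276), (0.6000, p(u_1)), (0.5631, 0) are collinear:
p(u_1) = 0.1276 · (0.6000 − 0.5631) / (0.5000 − 0.5631) = 0.1276 · (0.036900)/(-0.063100) = -0.074619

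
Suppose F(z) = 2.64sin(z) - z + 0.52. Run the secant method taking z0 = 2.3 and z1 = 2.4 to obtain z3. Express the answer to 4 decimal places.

F(2.3) = 0.188662, F(2.4) = -0.096777
z2 = 2.400000 − (-0.096777)·(2.400000 − 2.300000) / (-0.096777 − 0.188662) = 2.400000 − (-0.009678)/(-0.285439) = 2.366095
F(2.366095) = 0.002093
z3 = 2.366095 − 0.002093·(2.366095 − 2.400000) / (0.002093 − (-0.096777)) = 2.366095 − (-0.000071)/(0.098870) = 2.366813

2.3668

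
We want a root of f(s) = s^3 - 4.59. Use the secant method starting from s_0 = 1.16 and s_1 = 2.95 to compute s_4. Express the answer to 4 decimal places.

1.6910

f(1.16) = -3.029104, f(2.95) = 21.082375
s_2 = 2.950000 − 21.082375·(2.950000 − 1.160000) / (21.082375 − (-3.029104)) = 2.950000 − (37.737451)/(24.111479) = 1.384876
f(1.384876) = -1.933971
s_3 = 1.384876 − (-1.933971)·(1.384876 − 2.950000) / (-1.933971 − 21.082375) = 1.384876 − (3.026904)/(-23.016346) = 1.516387
f(1.516387) = -1.103174
s_4 = 1.516387 − (-1.103174)·(1.516387 − 1.384876) / (-1.103174 − (-1.933971)) = 1.516387 − (-0.145080)/(0.830798) = 1.691014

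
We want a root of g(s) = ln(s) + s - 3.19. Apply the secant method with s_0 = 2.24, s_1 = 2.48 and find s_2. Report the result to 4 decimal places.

2.3408

g(2.24) = -0.143524, g(2.48) = 0.198259
s_2 = 2.480000 − 0.198259·(2.480000 − 2.240000) / (0.198259 − (-0.143524)) = 2.480000 − (0.047582)/(0.341783) = 2.340783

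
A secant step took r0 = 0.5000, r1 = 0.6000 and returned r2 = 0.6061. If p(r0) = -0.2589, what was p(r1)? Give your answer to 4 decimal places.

The secant line through (0.5000, -0.2589) and (0.6000, p(r1)) crosses zero at r2 = 0.6061.
So (0.5000, -0.2589), (0.6000, p(r1)), (0.6061, 0) are collinear:
p(r1) = -0.2589 · (0.6000 − 0.6061) / (0.5000 − 0.6061) = -0.2589 · (-0.006100)/(-0.106100) = -0.014885

-0.0149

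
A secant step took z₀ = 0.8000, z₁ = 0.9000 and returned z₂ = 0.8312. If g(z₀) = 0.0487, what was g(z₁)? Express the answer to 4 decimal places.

The secant line through (0.8000, 0.0487) and (0.9000, g(z₁)) crosses zero at z₂ = 0.8312.
So (0.8000, 0.0487), (0.9000, g(z₁)), (0.8312, 0) are collinear:
g(z₁) = 0.0487 · (0.9000 − 0.8312) / (0.8000 − 0.8312) = 0.0487 · (0.068800)/(-0.031200) = -0.107390

-0.1074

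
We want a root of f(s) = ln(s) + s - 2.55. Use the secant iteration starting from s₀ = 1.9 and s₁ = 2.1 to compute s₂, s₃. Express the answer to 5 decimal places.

f(1.9) = -0.0081461, f(2.1) = 0.2919373
s₂ = 2.1000000 − 0.2919373·(2.1000000 − 1.9000000) / (0.2919373 − (-0.0081461)) = 2.1000000 − (0.0583875)/(0.3000835) = 1.9054292
f(1.9054292) = 0.0001365
s₃ = 1.9054292 − 0.0001365·(1.9054292 − 2.1000000) / (0.0001365 − 0.2919373) = 1.9054292 − (-0.0000266)/(-0.2918008) = 1.9053382

1.90543, 1.90534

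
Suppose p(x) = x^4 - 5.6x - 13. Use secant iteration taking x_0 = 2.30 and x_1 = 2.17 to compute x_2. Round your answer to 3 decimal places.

2.246

p(2.30) = 2.10410, p(2.17) = -2.97826
x_2 = 2.17000 − (-2.97826)·(2.17000 − 2.30000) / (-2.97826 − 2.10410) = 2.17000 − (0.38717)/(-5.08236) = 2.24618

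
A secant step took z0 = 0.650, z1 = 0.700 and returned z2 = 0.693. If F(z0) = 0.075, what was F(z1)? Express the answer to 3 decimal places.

-0.012

The secant line through (0.650, 0.075) and (0.700, F(z1)) crosses zero at z2 = 0.693.
So (0.650, 0.075), (0.700, F(z1)), (0.693, 0) are collinear:
F(z1) = 0.075 · (0.700 − 0.693) / (0.650 − 0.693) = 0.075 · (0.00700)/(-0.04300) = -0.01221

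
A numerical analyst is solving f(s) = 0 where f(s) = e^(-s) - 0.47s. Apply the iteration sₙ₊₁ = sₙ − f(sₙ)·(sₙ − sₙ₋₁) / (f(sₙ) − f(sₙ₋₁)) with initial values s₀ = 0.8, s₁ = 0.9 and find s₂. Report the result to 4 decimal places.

f(0.8) = 0.073329, f(0.9) = -0.016430
s₂ = 0.900000 − (-0.016430)·(0.900000 − 0.800000) / (-0.016430 − 0.073329) = 0.900000 − (-0.001643)/(-0.089759) = 0.881695

0.8817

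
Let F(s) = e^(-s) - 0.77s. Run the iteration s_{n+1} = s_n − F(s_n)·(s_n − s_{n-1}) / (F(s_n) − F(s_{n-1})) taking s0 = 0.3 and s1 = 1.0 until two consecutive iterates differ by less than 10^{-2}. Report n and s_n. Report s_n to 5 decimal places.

F(0.3) = 0.5098182, F(1.0) = -0.4021206
s2 = 1.0000000 − (-0.4021206)·(0.7000000)/(-0.9119388) = 0.6913341;  |Δ| = 0.3086659
F(0.6913341) = -0.0314199
s3 = 0.6913341 − (-0.0314199)·(-0.3086659)/(0.3707006) = 0.6651722;  |Δ| = 0.0261620
F(0.6651722) = 0.0020024
s4 = 0.6651722 − 0.0020024·(-0.0261620)/(0.0334224) = 0.6667396;  |Δ| = 0.0015674
|s4 − s3| = 0.0015674 < 10^{-2}

n = 4, s_n = 0.66674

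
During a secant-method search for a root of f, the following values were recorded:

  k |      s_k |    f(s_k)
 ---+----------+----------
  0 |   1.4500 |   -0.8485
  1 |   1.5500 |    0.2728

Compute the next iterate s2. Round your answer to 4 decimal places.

s2 = 1.5500 − 0.2728·(1.5500 − 1.4500) / (0.2728 − (-0.8485))
   = 1.5500 − (0.027280)/(1.121300) = 1.525671

1.5257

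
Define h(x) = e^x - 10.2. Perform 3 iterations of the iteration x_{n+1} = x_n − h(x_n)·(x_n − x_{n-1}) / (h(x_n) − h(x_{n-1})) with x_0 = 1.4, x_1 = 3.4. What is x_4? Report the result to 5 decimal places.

2.37456

h(1.4) = -6.1448000, h(3.4) = 19.7641000
x_2 = 3.4000000 − 19.7641000·(3.4000000 − 1.4000000) / (19.7641000 − (-6.1448000)) = 3.4000000 − (39.5282001)/(25.9089001) = 1.8743389
h(1.8743389) = -3.6834901
x_3 = 1.8743389 − (-3.6834901)·(1.8743389 − 3.4000000) / (-3.6834901 − 19.7641000) = 1.8743389 − (5.6197575)/(-23.4475902) = 2.1140121
h(2.1140121) = -1.9185997
x_4 = 2.1140121 − (-1.9185997)·(2.1140121 − 1.8743389) / (-1.9185997 − (-3.6834901)) = 2.1140121 − (-0.4598368)/(1.7648904) = 2.3745590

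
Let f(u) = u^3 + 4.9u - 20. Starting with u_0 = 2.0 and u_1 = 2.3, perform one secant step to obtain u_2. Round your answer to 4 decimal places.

f(2.0) = -2.200000, f(2.3) = 3.437000
u_2 = 2.300000 − 3.437000·(2.300000 − 2.000000) / (3.437000 − (-2.200000)) = 2.300000 − (1.031100)/(5.637000) = 2.117084

2.1171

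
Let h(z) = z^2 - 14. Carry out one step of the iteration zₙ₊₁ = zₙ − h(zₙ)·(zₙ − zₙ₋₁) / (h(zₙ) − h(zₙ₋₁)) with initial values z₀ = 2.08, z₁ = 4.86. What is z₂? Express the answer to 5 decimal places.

h(2.08) = -9.6736000, h(4.86) = 9.6196000
z₂ = 4.8600000 − 9.6196000·(4.8600000 − 2.0800000) / (9.6196000 − (-9.6736000)) = 4.8600000 − (26.7424880)/(19.2932000) = 3.4738905

3.47389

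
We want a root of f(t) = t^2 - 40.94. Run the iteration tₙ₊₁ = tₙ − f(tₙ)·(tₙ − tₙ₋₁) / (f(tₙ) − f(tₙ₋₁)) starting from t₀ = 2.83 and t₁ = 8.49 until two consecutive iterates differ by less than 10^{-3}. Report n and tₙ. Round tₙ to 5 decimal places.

f(2.83) = -32.9311000, f(8.49) = 31.1401000
t₂ = 8.4900000 − 31.1401000·(5.6600000)/(64.0712000) = 5.7391078;  |Δ| = 2.7508922
f(5.7391078) = -8.0026420
t₃ = 5.7391078 − (-8.0026420)·(-2.7508922)/(-39.1427420) = 6.3015212;  |Δ| = 0.5624135
f(6.3015212) = -1.2308299
t₄ = 6.3015212 − (-1.2308299)·(0.5624135)/(6.7718120) = 6.4037443;  |Δ| = 0.1022231
f(6.4037443) = 0.0679412
t₅ = 6.4037443 − 0.0679412·(0.1022231)/(1.2987711) = 6.3983968;  |Δ| = 0.0053475
f(6.3983968) = -0.0005180
t₆ = 6.3983968 − (-0.0005180)·(-0.0053475)/(-0.0684592) = 6.3984373;  |Δ| = 0.0000405
|t₆ − t₅| = 0.0000405 < 10^{-3}

n = 6, tₙ = 6.39844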